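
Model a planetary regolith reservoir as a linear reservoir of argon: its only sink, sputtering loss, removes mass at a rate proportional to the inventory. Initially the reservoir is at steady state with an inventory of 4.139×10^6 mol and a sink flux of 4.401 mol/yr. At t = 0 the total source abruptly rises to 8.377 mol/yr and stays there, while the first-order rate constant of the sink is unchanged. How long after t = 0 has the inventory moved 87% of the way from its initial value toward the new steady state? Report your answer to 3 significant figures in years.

τ = M₀/F₀ = 4.139×10^6/4.401 = 940500 yr.
The remaining gap fraction is e^(−t/τ); 87% covered ⇒ e^(−t/τ) = 0.130.
t = −τ ln(0.130) = 940500 × 2.040 = 1.919×10^6 yr.

1.92×10^6 yr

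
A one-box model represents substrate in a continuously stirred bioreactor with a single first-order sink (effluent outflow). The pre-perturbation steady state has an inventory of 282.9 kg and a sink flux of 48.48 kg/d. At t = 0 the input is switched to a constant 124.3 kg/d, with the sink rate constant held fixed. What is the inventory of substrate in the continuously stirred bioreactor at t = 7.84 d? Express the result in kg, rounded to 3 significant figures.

The sink rate constant is k = F₀/M₀ = 48.48/282.9 = 0.1714 d⁻¹.
Solving dM/dt = F₁ − kM with M(0) = M₀ gives M(t) = F₁/k + (M₀ − F₁/k)·e^(−kt).
F₁/k = 124.3/0.1714 = 725.34 kg; kt = 0.1714 × 7.84 = 1.344, e^(−kt) = 0.2609.
M(7.84) = 725.34 + (282.9 − 725.34) × 0.2609 = 725.34 − 115.4 = 609.90 kg.

610 kg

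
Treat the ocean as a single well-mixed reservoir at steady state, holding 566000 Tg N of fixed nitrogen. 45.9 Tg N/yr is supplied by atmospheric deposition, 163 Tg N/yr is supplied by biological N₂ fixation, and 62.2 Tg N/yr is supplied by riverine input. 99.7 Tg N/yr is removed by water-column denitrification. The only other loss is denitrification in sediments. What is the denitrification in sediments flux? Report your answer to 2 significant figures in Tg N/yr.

At steady state ΣF_in = ΣF_out.
ΣF_in = 45.9 + 163 + 62.2 = 271.10 Tg N/yr.
Denitrification in sediments flux = ΣF_in − (99.7) = 271.10 − 99.70 = 171.4 Tg N/yr.

170 Tg N/yr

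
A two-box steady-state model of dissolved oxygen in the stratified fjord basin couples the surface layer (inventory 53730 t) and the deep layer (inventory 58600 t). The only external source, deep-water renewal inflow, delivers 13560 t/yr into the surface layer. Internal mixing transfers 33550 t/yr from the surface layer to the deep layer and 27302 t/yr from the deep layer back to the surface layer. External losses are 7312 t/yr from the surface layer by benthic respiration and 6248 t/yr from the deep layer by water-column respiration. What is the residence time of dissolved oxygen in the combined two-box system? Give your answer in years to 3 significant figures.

8.28 yr

For the system as a whole, the A↔B exchange is internal and contributes nothing to the throughput; only the external sinks remove mass.
M_total = 53730 + 58600 = 112330 t.
ΣF_external_out = 7312 + 6248 = 13560 t/yr.
τ = M_total / ΣF_ext = 112330 / 13560 = 8.284 yr.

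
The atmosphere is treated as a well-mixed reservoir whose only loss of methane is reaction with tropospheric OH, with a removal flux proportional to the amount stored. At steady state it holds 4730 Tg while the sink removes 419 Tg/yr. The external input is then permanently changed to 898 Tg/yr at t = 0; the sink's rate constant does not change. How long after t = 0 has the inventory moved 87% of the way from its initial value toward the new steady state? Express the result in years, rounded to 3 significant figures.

23.0 yr

τ = M₀/F₀ = 4730/419 = 11.29 yr.
The remaining gap fraction is e^(−t/τ); 87% covered ⇒ e^(−t/τ) = 0.130.
t = −τ ln(0.130) = 11.29 × 2.040 = 23.03 yr.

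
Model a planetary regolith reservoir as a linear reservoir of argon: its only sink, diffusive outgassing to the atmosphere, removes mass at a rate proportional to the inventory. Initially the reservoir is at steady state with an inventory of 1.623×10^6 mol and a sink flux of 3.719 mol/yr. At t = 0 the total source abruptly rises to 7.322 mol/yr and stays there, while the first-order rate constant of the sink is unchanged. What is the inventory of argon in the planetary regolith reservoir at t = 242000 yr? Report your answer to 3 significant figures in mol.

2.29×10^6 mol

τ = M₀/F₀ = 1.623×10^6/3.719 = 436400 yr; rate constant k = 1/τ.
New steady state M_∞ = F₁/k = F₁·τ = 7.322 × 436400 = 3.1954×10^6 mol.
M(t) = M_∞ + (M₀ − M_∞)·e^(−t/τ); t/τ = 242000/436400 = 0.5545, so e^(−t/τ) = 0.5743.
M(t) = 3.1954×10^6 − 1.572×10^6 × 0.5743 = 2.2923×10^6 mol.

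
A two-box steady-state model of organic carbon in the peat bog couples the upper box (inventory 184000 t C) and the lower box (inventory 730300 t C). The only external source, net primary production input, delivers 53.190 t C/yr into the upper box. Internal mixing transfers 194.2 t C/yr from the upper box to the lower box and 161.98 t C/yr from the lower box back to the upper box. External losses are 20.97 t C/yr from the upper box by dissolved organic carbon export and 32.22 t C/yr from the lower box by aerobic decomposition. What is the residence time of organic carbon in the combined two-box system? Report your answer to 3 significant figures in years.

17200 yr

Treat the two boxes together as one reservoir: the mixing fluxes between them are internal recycling, so τ = ΣM / Σ(external losses).
M_total = 184000 + 730300 = 914300 t C.
ΣF_external_out = 20.97 + 32.22 = 53.190 t C/yr.
τ = M_total / ΣF_ext = 914300 / 53.190 = 17190 yr.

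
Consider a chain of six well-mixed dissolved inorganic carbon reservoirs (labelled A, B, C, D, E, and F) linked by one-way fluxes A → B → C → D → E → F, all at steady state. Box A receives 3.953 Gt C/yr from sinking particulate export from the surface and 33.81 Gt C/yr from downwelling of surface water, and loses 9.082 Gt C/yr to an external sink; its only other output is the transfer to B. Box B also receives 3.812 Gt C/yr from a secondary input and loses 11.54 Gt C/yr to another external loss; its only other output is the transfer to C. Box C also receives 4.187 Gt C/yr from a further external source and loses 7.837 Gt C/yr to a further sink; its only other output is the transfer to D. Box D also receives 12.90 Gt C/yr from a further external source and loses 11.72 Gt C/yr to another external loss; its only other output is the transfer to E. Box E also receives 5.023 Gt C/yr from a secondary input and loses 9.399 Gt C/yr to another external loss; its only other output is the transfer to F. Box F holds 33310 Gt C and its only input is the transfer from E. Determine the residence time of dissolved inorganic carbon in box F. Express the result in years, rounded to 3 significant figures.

Box A: F(A→B) = (3.953 + 33.81) − 9.082 = 28.681 Gt C/yr.
Box B: F(B→C) = (28.681 + 3.812) − 11.54 = 20.953 Gt C/yr.
Box C: F(C→D) = (20.953 + 4.187) − 7.837 = 17.303 Gt C/yr.
Box D: F(D→E) = (17.303 + 12.90) − 11.72 = 18.483 Gt C/yr.
Box E: F(E→F) = (18.483 + 5.023) − 9.399 = 14.107 Gt C/yr.
Box F throughput = its input = 14.107 Gt C/yr; τ = 33310 / 14.107 = 2361 yr.

2360 yr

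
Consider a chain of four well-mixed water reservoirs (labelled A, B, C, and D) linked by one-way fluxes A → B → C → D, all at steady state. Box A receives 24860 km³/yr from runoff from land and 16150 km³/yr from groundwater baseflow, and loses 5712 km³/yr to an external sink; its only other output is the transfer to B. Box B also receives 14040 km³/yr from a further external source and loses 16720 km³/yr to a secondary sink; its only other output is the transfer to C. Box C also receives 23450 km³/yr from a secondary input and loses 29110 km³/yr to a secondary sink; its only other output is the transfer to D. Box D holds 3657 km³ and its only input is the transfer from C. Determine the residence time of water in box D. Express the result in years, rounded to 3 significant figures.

Box A: F(A→B) = (24860 + 16150) − 5712 = 35298 km³/yr.
Box B: F(B→C) = (35298 + 14040) − 16720 = 32618 km³/yr.
Box C: F(C→D) = (32618 + 23450) − 29110 = 26958 km³/yr.
Box D throughput = its input = 26958 km³/yr; τ = 3657 / 26958 = 0.1357 yr.

0.136 yr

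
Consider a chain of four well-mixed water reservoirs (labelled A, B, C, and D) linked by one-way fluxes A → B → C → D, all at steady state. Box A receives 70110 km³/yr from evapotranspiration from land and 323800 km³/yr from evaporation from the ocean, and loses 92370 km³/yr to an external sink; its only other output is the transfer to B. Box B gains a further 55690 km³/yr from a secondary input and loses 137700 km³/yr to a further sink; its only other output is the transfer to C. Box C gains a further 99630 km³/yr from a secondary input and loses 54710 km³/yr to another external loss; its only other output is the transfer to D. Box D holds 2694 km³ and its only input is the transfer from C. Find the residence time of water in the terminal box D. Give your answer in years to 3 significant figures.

0.0102 yr

Box A: F(A→B) = (70110 + 323800) − 92370 = 301540 km³/yr.
Box B: F(B→C) = (301540 + 55690) − 137700 = 219530 km³/yr.
Box C: F(C→D) = (219530 + 99630) − 54710 = 264450 km³/yr.
Box D throughput = its input = 264450 km³/yr; τ = 2694 / 264450 = 0.01019 yr.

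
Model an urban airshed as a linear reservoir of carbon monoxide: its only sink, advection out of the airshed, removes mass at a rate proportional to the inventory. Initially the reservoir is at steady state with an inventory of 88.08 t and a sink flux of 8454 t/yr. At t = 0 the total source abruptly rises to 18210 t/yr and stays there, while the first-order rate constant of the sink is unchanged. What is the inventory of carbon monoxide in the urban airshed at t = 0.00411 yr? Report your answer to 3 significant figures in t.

121 t

τ = M₀/F₀ = 88.08/8454 = 0.01042 yr; rate constant k = 1/τ.
New steady state M_∞ = F₁/k = F₁·τ = 18210 × 0.01042 = 189.73 t.
M(t) = M_∞ + (M₀ − M_∞)·e^(−t/τ); t/τ = 0.00411/0.01042 = 0.3945, so e^(−t/τ) = 0.6740.
M(t) = 189.73 − 101.6 × 0.6740 = 121.21 t.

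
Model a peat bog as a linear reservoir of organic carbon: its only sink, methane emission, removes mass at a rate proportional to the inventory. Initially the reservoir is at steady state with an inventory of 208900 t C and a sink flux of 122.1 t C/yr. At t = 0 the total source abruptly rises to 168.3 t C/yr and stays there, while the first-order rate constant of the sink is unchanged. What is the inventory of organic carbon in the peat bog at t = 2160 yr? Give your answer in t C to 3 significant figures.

266000 t C

The sink rate constant is k = F₀/M₀ = 122.1/208900 = 0.0005845 yr⁻¹.
Solving dM/dt = F₁ − kM with M(0) = M₀ gives M(t) = F₁/k + (M₀ − F₁/k)·e^(−kt).
F₁/k = 168.3/0.0005845 = 287940 t C; kt = 0.0005845 × 2160 = 1.262, e^(−kt) = 0.2829.
M(2160) = 287940 + (208900 − 287940) × 0.2829 = 287940 − 22360 = 265580 t C.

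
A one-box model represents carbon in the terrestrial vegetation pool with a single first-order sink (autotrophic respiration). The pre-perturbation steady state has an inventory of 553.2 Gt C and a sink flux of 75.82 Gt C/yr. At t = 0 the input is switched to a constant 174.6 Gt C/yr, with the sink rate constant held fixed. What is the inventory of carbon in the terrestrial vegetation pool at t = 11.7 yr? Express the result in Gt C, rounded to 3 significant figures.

The sink rate constant is k = F₀/M₀ = 75.82/553.2 = 0.1371 yr⁻¹.
Solving dM/dt = F₁ − kM with M(0) = M₀ gives M(t) = F₁/k + (M₀ − F₁/k)·e^(−kt).
F₁/k = 174.6/0.1371 = 1273.9 Gt C; kt = 0.1371 × 11.7 = 1.604, e^(−kt) = 0.2012.
M(11.7) = 1273.9 + (553.2 − 1273.9) × 0.2012 = 1273.9 − 145.0 = 1128.9 Gt C.

1130 Gt C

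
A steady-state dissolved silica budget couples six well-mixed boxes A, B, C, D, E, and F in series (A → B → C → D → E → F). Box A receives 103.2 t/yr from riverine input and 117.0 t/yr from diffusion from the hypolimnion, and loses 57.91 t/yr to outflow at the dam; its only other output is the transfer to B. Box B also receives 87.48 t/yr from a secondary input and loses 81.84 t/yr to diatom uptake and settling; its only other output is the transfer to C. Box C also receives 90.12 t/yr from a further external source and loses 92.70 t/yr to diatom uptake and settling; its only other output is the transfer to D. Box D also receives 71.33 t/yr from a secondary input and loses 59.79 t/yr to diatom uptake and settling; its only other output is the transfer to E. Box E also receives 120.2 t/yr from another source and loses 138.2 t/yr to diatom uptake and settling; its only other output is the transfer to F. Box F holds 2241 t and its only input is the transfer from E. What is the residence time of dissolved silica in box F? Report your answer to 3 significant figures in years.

14.1 yr

Box A: F(A→B) = (103.2 + 117.0) − 57.91 = 162.29 t/yr.
Box B: F(B→C) = (162.29 + 87.48) − 81.84 = 167.93 t/yr.
Box C: F(C→D) = (167.93 + 90.12) − 92.70 = 165.35 t/yr.
Box D: F(D→E) = (165.35 + 71.33) − 59.79 = 176.89 t/yr.
Box E: F(E→F) = (176.89 + 120.2) − 138.2 = 158.89 t/yr.
Box F throughput = its input = 158.89 t/yr; τ = 2241 / 158.89 = 14.10 yr.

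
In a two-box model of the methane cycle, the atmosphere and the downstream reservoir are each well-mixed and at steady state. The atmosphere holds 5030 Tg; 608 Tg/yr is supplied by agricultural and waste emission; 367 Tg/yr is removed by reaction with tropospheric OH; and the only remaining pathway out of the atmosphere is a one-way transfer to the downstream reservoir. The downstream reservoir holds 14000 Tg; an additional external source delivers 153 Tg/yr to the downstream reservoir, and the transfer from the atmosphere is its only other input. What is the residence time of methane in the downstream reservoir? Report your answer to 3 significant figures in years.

35.5 yr

Balance the atmosphere: ΣF_in = 608.00 Tg/yr.
Transfer to the downstream reservoir = ΣF_in − (367) = 241.00 Tg/yr.
Total input to the downstream reservoir = 241.00 + 153 = 394.00 Tg/yr; at steady state this equals its total output.
τ = M / F = 14000 / 394.00 = 35.53 yr.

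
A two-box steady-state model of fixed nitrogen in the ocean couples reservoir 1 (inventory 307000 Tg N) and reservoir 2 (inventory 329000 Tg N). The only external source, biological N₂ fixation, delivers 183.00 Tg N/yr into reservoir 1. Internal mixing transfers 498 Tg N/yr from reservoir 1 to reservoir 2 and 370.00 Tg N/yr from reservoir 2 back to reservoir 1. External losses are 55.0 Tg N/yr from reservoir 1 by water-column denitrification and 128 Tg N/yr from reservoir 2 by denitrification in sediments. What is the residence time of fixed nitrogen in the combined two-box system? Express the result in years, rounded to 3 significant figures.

Residence time in the combined system uses the total inventory and the total *external* removal — internal exchanges between the two boxes cancel.
M_total = 307000 + 329000 = 636000 Tg N.
ΣF_external_out = 55.0 + 128 = 183.00 Tg N/yr.
τ = M_total / ΣF_ext = 636000 / 183.00 = 3475 yr.

3480 yr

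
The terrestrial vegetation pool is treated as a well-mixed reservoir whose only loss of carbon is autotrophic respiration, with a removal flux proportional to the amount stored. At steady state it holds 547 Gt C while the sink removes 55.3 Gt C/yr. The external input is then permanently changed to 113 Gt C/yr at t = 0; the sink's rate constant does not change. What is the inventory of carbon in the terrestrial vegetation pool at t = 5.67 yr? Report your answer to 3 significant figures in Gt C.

796 Gt C

The sink rate constant is k = F₀/M₀ = 55.3/547 = 0.1011 yr⁻¹.
Solving dM/dt = F₁ − kM with M(0) = M₀ gives M(t) = F₁/k + (M₀ − F₁/k)·e^(−kt).
F₁/k = 113/0.1011 = 1117.7 Gt C; kt = 0.1011 × 5.67 = 0.5732, e^(−kt) = 0.5637.
M(5.67) = 1117.7 + (547 − 1117.7) × 0.5637 = 1117.7 − 321.7 = 796.01 Gt C.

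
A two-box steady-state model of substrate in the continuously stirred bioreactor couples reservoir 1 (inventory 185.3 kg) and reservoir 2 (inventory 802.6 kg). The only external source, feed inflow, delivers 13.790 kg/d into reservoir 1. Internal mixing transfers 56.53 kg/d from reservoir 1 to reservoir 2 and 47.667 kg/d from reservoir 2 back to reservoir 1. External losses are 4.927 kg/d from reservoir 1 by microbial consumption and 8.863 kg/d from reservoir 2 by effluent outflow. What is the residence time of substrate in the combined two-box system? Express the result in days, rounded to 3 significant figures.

71.6 d

Treat the two boxes together as one reservoir: the mixing fluxes between them are internal recycling, so τ = ΣM / Σ(external losses).
M_total = 185.3 + 802.6 = 987.90 kg.
ΣF_external_out = 4.927 + 8.863 = 13.790 kg/d.
τ = M_total / ΣF_ext = 987.90 / 13.790 = 71.64 d.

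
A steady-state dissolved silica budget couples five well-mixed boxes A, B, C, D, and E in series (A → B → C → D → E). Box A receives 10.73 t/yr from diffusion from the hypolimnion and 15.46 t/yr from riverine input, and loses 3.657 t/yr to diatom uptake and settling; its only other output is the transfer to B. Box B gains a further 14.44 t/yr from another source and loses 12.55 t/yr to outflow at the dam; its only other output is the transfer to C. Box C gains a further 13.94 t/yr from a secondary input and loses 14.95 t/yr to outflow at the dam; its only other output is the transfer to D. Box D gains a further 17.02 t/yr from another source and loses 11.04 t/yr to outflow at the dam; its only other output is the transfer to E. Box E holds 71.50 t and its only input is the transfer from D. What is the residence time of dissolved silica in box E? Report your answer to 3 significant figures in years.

2.43 yr

Box A: F(A→B) = (10.73 + 15.46) − 3.657 = 22.533 t/yr.
Box B: F(B→C) = (22.533 + 14.44) − 12.55 = 24.423 t/yr.
Box C: F(C→D) = (24.423 + 13.94) − 14.95 = 23.413 t/yr.
Box D: F(D→E) = (23.413 + 17.02) − 11.04 = 29.393 t/yr.
Box E throughput = its input = 29.393 t/yr; τ = 71.50 / 29.393 = 2.433 yr.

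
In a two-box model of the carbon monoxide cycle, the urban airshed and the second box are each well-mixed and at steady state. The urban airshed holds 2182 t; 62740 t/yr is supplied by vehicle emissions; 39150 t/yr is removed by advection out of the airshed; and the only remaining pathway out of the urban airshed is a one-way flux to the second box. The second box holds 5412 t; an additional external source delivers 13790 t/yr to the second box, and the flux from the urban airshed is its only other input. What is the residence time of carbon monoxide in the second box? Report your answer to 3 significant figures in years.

Balance the urban airshed: ΣF_in = 62740 t/yr.
Flux to the second box = ΣF_in − (39150) = 23590 t/yr.
Total input to the second box = 23590 + 13790 = 37380 t/yr; at steady state this equals its total output.
τ = M / F = 5412 / 37380 = 0.1448 yr.

0.145 yr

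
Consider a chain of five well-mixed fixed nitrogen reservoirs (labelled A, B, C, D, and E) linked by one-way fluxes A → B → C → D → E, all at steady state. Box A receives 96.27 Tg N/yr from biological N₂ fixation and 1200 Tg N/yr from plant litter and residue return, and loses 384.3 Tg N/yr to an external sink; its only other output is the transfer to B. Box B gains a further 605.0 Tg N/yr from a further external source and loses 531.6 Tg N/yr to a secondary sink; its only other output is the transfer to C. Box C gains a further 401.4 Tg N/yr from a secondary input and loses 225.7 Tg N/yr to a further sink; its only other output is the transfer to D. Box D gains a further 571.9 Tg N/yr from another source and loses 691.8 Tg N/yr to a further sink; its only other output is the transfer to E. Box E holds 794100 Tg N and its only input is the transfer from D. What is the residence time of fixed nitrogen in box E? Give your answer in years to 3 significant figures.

Box A: F(A→B) = (96.27 + 1200) − 384.3 = 911.97 Tg N/yr.
Box B: F(B→C) = (911.97 + 605.0) − 531.6 = 985.37 Tg N/yr.
Box C: F(C→D) = (985.37 + 401.4) − 225.7 = 1161.1 Tg N/yr.
Box D: F(D→E) = (1161.1 + 571.9) − 691.8 = 1041.2 Tg N/yr.
Box E throughput = its input = 1041.2 Tg N/yr; τ = 794100 / 1041.2 = 762.7 yr.

763 yr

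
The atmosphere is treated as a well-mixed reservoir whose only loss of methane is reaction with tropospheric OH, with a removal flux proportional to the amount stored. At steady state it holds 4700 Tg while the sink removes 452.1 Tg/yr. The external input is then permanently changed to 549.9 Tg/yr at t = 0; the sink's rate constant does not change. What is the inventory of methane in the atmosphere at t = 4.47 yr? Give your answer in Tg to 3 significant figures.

Residence time τ = M₀/F₀ = 10.40 yr. The eventual steady state is M_∞ = M₀·(F₁/F₀) = 4700 × 549.9/452.1 = 5716.7 Tg.
The anomaly ΔM(t) = M(t) − M_∞ decays as ΔM₀·e^(−t/τ) with ΔM₀ = 4700 − 5716.7 = −1017 Tg.
At t = 4.47 yr, e^(−t/τ) = e^(−0.4300) = 0.6505, so ΔM = −661.4 Tg and M = 5716.7 − 661.4 = 5055.3 Tg.

5060 Tg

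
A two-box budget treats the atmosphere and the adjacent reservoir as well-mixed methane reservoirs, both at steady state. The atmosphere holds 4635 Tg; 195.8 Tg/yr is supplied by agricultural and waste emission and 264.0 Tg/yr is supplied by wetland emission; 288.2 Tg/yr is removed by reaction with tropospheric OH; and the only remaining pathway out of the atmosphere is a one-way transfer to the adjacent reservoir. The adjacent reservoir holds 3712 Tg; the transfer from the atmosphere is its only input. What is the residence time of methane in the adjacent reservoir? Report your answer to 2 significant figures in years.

Balance the atmosphere: ΣF_in = 195.8 + 264.0 = 459.80 Tg/yr.
Transfer to the adjacent reservoir = ΣF_in − (288.2) = 171.60 Tg/yr.
At steady state the output of the adjacent reservoir equals its input, 171.60 Tg/yr.
τ = M / F = 3712 / 171.60 = 21.63 yr.

22 yr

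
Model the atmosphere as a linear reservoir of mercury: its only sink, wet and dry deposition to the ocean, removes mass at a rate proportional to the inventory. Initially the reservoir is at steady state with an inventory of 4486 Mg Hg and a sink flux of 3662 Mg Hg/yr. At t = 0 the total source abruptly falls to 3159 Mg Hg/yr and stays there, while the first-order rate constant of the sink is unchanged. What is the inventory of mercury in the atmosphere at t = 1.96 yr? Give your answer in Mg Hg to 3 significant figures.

3990 Mg Hg

The sink rate constant is k = F₀/M₀ = 3662/4486 = 0.8163 yr⁻¹.
Solving dM/dt = F₁ − kM with M(0) = M₀ gives M(t) = F₁/k + (M₀ − F₁/k)·e^(−kt).
F₁/k = 3159/0.8163 = 3869.8 Mg Hg; kt = 0.8163 × 1.96 = 1.600, e^(−kt) = 0.2019.
M(1.96) = 3869.8 + (4486 − 3869.8) × 0.2019 = 3869.8 + 124.4 = 3994.2 Mg Hg.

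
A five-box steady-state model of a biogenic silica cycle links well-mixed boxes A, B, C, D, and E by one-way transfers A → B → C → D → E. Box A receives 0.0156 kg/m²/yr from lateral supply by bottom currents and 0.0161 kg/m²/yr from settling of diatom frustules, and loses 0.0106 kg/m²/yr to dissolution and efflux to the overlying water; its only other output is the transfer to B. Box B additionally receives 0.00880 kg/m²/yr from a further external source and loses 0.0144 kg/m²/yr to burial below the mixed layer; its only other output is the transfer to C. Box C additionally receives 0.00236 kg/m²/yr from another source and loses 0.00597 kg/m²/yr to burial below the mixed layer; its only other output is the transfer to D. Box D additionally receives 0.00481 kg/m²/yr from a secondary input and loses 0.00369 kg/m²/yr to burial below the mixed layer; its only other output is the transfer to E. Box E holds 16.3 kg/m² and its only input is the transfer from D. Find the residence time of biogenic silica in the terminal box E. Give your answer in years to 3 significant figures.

Box A: F(A→B) = (0.0156 + 0.0161) − 0.0106 = 0.021100 kg/m²/yr.
Box B: F(B→C) = (0.021100 + 0.00880) − 0.0144 = 0.015500 kg/m²/yr.
Box C: F(C→D) = (0.015500 + 0.00236) − 0.00597 = 0.011890 kg/m²/yr.
Box D: F(D→E) = (0.011890 + 0.00481) − 0.00369 = 0.013010 kg/m²/yr.
Box E throughput = its input = 0.013010 kg/m²/yr; τ = 16.3 / 0.013010 = 1253 yr.

1250 yr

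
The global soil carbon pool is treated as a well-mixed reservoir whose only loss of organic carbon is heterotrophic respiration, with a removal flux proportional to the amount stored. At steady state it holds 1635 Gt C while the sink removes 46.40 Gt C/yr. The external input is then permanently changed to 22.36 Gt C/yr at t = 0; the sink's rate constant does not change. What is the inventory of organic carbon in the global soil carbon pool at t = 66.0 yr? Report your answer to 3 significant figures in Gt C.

918 Gt C

τ = M₀/F₀ = 1635/46.40 = 35.24 yr; rate constant k = 1/τ.
New steady state M_∞ = F₁/k = F₁·τ = 22.36 × 35.24 = 787.90 Gt C.
M(t) = M_∞ + (M₀ − M_∞)·e^(−t/τ); t/τ = 66.0/35.24 = 1.873, so e^(−t/τ) = 0.1537.
M(t) = 787.90 + 847.1 × 0.1537 = 918.06 Gt C.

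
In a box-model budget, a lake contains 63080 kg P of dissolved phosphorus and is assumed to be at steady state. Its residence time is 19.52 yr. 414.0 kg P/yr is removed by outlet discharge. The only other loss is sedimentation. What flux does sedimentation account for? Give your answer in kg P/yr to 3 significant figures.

Total removal F = M/τ = 63080 / 19.52 = 3232 kg P/yr.
Sedimentation = F − (414.0) = 3232 − 414.0 = 2818 kg P/yr.

2820 kg P/yr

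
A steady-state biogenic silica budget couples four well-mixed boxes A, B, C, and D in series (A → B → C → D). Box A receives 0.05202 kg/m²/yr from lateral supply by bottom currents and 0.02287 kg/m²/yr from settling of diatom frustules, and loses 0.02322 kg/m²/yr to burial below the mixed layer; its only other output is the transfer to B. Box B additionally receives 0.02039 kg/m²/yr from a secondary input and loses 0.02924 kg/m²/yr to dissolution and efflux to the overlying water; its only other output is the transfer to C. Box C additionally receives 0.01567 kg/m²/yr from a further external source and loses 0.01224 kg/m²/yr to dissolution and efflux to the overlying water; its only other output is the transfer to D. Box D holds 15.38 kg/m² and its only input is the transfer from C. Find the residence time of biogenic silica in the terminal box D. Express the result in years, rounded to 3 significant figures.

Box A: F(A→B) = (0.05202 + 0.02287) − 0.02322 = 0.051670 kg/m²/yr.
Box B: F(B→C) = (0.051670 + 0.02039) − 0.02924 = 0.042820 kg/m²/yr.
Box C: F(C→D) = (0.042820 + 0.01567) − 0.01224 = 0.046250 kg/m²/yr.
Box D throughput = its input = 0.046250 kg/m²/yr; τ = 15.38 / 0.046250 = 332.5 yr.

333 yr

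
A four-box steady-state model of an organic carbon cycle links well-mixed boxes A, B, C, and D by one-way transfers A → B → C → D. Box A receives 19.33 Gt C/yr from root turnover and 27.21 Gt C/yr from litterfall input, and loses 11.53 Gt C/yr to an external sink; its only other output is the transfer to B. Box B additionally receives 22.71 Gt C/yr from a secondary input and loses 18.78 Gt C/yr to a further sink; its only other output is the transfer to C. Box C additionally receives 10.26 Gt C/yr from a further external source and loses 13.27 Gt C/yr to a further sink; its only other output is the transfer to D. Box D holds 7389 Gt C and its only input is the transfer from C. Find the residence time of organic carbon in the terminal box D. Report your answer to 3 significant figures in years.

206 yr

Box A: F(A→B) = (19.33 + 27.21) − 11.53 = 35.010 Gt C/yr.
Box B: F(B→C) = (35.010 + 22.71) − 18.78 = 38.940 Gt C/yr.
Box C: F(C→D) = (38.940 + 10.26) − 13.27 = 35.930 Gt C/yr.
Box D throughput = its input = 35.930 Gt C/yr; τ = 7389 / 35.930 = 205.6 yr.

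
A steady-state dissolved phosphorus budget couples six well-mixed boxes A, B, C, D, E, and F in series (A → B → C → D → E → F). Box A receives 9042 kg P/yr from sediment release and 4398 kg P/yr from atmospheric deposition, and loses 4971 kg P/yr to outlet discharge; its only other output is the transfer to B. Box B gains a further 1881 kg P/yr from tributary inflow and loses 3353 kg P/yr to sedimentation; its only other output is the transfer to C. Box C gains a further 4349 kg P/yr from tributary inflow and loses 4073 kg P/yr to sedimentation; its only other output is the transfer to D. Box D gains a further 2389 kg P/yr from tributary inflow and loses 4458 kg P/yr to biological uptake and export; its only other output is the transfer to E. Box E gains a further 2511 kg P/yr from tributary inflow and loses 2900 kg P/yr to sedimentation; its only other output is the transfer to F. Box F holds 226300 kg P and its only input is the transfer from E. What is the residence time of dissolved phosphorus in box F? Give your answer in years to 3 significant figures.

47.0 yr

Box A: F(A→B) = (9042 + 4398) − 4971 = 8469.0 kg P/yr.
Box B: F(B→C) = (8469.0 + 1881) − 3353 = 6997.0 kg P/yr.
Box C: F(C→D) = (6997.0 + 4349) − 4073 = 7273.0 kg P/yr.
Box D: F(D→E) = (7273.0 + 2389) − 4458 = 5204.0 kg P/yr.
Box E: F(E→F) = (5204.0 + 2511) − 2900 = 4815.0 kg P/yr.
Box F throughput = its input = 4815.0 kg P/yr; τ = 226300 / 4815.0 = 47.00 yr.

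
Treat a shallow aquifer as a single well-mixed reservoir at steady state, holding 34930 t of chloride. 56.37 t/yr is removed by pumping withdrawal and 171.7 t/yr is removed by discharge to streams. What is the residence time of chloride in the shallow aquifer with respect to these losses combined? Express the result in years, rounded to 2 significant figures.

Total removal = 56.37 + 171.7 = 228.07 t/yr.
τ = M / ΣF_out = 34930 / 228.07 = 153.2 yr.

150 yr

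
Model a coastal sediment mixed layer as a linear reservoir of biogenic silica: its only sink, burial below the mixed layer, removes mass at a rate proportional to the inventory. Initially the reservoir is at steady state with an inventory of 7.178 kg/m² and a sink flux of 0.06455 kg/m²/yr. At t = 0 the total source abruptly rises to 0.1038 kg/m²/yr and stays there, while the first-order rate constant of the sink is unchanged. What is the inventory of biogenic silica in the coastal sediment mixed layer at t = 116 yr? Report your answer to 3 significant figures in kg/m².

Residence time τ = M₀/F₀ = 111.2 yr. The eventual steady state is M_∞ = M₀·(F₁/F₀) = 7.178 × 0.1038/0.06455 = 11.543 kg/m².
The anomaly ΔM(t) = M(t) − M_∞ decays as ΔM₀·e^(−t/τ) with ΔM₀ = 7.178 − 11.543 = −4.365 kg/m².
At t = 116 yr, e^(−t/τ) = e^(−1.043) = 0.3523, so ΔM = −1.538 kg/m² and M = 11.543 − 1.538 = 10.005 kg/m².

10.0 kg/m²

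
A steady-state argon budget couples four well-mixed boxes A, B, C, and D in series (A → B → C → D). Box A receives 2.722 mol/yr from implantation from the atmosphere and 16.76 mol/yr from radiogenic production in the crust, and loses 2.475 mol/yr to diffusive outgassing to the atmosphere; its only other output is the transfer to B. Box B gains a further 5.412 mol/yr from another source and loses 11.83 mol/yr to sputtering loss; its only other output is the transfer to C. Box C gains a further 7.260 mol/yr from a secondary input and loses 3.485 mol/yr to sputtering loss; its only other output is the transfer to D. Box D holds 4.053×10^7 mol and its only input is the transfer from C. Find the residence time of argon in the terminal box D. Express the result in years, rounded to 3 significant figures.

2.82×10^6 yr

Box A: F(A→B) = (2.722 + 16.76) − 2.475 = 17.007 mol/yr.
Box B: F(B→C) = (17.007 + 5.412) − 11.83 = 10.589 mol/yr.
Box C: F(C→D) = (10.589 + 7.260) − 3.485 = 14.364 mol/yr.
Box D throughput = its input = 14.364 mol/yr; τ = 4.053×10^7 / 14.364 = 2.822×10^6 yr.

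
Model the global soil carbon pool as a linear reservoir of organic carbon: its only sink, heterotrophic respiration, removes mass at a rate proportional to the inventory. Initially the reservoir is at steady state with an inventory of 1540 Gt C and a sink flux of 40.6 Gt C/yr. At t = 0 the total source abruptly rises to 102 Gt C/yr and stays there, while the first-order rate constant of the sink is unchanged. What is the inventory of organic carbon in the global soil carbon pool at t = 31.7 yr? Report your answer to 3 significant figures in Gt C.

The sink rate constant is k = F₀/M₀ = 40.6/1540 = 0.02636 yr⁻¹.
Solving dM/dt = F₁ − kM with M(0) = M₀ gives M(t) = F₁/k + (M₀ − F₁/k)·e^(−kt).
F₁/k = 102/0.02636 = 3869.0 Gt C; kt = 0.02636 × 31.7 = 0.8357, e^(−kt) = 0.4336.
M(31.7) = 3869.0 + (1540 − 3869.0) × 0.4336 = 3869.0 − 1010 = 2859.2 Gt C.

2860 Gt C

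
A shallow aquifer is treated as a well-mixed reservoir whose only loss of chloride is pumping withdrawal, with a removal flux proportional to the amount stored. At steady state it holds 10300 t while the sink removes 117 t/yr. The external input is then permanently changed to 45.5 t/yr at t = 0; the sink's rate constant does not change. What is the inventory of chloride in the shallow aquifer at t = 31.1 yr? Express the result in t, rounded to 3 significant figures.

8430 t

τ = M₀/F₀ = 10300/117 = 88.03 yr; rate constant k = 1/τ.
New steady state M_∞ = F₁/k = F₁·τ = 45.5 × 88.03 = 4005.6 t.
M(t) = M_∞ + (M₀ − M_∞)·e^(−t/τ); t/τ = 31.1/88.03 = 0.3533, so e^(−t/τ) = 0.7024.
M(t) = 4005.6 + 6294 × 0.7024 = 8426.7 t.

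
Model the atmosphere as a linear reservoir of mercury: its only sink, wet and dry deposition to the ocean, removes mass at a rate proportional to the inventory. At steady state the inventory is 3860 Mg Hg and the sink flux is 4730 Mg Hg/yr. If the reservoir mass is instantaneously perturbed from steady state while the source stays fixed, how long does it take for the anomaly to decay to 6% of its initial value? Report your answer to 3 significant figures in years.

For a linear reservoir the anomaly decays as exp(−t/τ) with τ = M/F = 3860/4730 = 0.8161 yr.
exp(−t/τ) = 0.06 ⇒ t = −τ ln(0.06) = 0.8161 × 2.813 = 2.296 yr.

2.30 yr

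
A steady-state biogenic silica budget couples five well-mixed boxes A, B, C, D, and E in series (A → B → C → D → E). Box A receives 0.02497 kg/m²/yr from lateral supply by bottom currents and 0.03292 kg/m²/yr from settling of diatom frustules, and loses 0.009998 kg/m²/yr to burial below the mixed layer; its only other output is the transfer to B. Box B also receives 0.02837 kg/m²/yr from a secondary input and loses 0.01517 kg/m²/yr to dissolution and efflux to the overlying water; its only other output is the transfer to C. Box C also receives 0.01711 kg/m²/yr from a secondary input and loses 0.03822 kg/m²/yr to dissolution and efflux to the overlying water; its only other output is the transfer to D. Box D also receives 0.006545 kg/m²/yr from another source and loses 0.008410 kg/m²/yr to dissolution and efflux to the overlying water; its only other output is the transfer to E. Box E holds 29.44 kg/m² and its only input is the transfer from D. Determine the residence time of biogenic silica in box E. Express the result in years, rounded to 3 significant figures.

Box A: F(A→B) = (0.02497 + 0.03292) − 0.009998 = 0.047892 kg/m²/yr.
Box B: F(B→C) = (0.047892 + 0.02837) − 0.01517 = 0.061092 kg/m²/yr.
Box C: F(C→D) = (0.061092 + 0.01711) − 0.03822 = 0.039982 kg/m²/yr.
Box D: F(D→E) = (0.039982 + 0.006545) − 0.008410 = 0.038117 kg/m²/yr.
Box E throughput = its input = 0.038117 kg/m²/yr; τ = 29.44 / 0.038117 = 772.4 yr.

772 yr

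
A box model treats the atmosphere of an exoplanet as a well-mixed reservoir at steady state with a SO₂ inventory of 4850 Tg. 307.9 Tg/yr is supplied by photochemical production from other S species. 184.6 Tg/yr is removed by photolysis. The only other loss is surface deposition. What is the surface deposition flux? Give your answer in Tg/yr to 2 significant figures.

120 Tg/yr

At steady state ΣF_in = ΣF_out.
ΣF_in = 307.90 Tg/yr.
Surface deposition flux = ΣF_in − (184.6) = 307.90 − 184.6 = 123.3 Tg/yr.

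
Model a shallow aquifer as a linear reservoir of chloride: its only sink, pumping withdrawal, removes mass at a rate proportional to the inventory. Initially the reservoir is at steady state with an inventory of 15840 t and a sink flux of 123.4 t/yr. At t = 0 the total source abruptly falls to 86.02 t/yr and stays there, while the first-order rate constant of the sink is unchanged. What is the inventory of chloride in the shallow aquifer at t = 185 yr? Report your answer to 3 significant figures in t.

The sink rate constant is k = F₀/M₀ = 123.4/15840 = 0.007790 yr⁻¹.
Solving dM/dt = F₁ − kM with M(0) = M₀ gives M(t) = F₁/k + (M₀ − F₁/k)·e^(−kt).
F₁/k = 86.02/0.007790 = 11042 t; kt = 0.007790 × 185 = 1.441, e^(−kt) = 0.2366.
M(185) = 11042 + (15840 − 11042) × 0.2366 = 11042 + 1135 = 12177 t.

12200 t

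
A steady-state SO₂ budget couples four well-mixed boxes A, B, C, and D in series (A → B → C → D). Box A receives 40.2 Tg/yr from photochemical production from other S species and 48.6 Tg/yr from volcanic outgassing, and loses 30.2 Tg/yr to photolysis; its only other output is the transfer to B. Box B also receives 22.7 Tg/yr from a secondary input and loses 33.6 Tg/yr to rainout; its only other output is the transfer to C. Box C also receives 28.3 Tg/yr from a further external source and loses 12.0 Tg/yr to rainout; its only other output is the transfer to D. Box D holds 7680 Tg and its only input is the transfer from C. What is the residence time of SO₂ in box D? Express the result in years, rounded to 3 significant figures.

Box A: F(A→B) = (40.2 + 48.6) − 30.2 = 58.600 Tg/yr.
Box B: F(B→C) = (58.600 + 22.7) − 33.6 = 47.700 Tg/yr.
Box C: F(C→D) = (47.700 + 28.3) − 12.0 = 64.000 Tg/yr.
Box D throughput = its input = 64.000 Tg/yr; τ = 7680 / 64.000 = 120.0 yr.

120 yr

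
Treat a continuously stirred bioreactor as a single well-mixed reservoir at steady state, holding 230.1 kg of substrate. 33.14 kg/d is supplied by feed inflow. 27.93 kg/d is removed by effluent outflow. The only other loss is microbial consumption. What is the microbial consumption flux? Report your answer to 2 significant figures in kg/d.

At steady state ΣF_in = ΣF_out.
ΣF_in = 33.140 kg/d.
Microbial consumption flux = ΣF_in − (27.93) = 33.140 − 27.93 = 5.210 kg/d.

5.2 kg/d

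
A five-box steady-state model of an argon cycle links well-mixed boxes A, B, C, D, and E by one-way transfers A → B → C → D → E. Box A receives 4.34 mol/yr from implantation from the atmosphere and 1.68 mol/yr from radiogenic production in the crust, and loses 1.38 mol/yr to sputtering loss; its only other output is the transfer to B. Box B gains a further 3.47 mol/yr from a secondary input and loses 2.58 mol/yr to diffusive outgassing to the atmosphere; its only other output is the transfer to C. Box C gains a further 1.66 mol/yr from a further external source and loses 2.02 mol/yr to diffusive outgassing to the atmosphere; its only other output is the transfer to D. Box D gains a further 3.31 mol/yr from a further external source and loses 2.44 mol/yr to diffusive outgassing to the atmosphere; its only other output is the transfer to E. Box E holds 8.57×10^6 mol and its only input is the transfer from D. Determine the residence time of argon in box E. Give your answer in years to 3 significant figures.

1.42×10^6 yr

Box A: F(A→B) = (4.34 + 1.68) − 1.38 = 4.6400 mol/yr.
Box B: F(B→C) = (4.6400 + 3.47) − 2.58 = 5.5300 mol/yr.
Box C: F(C→D) = (5.5300 + 1.66) − 2.02 = 5.1700 mol/yr.
Box D: F(D→E) = (5.1700 + 3.31) − 2.44 = 6.0400 mol/yr.
Box E throughput = its input = 6.0400 mol/yr; τ = 8.57×10^6 / 6.0400 = 1.419×10^6 yr.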